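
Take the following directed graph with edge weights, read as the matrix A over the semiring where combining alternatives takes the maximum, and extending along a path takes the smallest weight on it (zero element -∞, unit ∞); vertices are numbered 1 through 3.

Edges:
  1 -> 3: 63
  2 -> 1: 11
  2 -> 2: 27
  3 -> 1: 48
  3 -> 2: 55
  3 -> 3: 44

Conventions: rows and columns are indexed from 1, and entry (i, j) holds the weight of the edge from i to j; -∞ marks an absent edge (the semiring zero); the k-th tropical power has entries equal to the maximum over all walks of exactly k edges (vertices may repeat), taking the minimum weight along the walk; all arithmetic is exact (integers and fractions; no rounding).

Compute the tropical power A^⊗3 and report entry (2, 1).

A^⊗2:
  [48, 55, 44]
  [11, 27, 11]
  [44, 44, 48]
A^⊗3:
  [44, 44, 48]
  [11, 27, 11]
  [48, 48, 44]
Key observation: the optimum is the walk 2->1->3->1, with weight 11 min 63 min 48 = 11.
Optimal value attained by: walk 2->1->3->1.
Answer: (A^⊗3)[2][1] = 11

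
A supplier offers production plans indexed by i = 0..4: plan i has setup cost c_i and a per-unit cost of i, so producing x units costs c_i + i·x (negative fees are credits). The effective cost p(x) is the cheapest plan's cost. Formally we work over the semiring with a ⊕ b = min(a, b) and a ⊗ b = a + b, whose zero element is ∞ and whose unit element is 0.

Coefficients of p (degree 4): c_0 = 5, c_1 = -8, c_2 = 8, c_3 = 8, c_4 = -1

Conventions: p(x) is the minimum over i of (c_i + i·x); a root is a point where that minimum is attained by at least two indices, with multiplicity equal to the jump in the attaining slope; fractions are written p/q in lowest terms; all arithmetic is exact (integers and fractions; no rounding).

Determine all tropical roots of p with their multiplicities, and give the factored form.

hull edge (i=0, c=5) to (i=1, c=-8): slope -13, span 1
hull edge (i=1, c=-8) to (i=4, c=-1): slope 7/3, span 3
Factored form: p(x) = -1 ⊗ (x ⊕ (-7/3)) ⊗ (x ⊕ (-7/3)) ⊗ (x ⊕ (-7/3)) ⊗ (x ⊕ 13)
Answer: roots = -7/3 (mult 3), 13 (mult 1)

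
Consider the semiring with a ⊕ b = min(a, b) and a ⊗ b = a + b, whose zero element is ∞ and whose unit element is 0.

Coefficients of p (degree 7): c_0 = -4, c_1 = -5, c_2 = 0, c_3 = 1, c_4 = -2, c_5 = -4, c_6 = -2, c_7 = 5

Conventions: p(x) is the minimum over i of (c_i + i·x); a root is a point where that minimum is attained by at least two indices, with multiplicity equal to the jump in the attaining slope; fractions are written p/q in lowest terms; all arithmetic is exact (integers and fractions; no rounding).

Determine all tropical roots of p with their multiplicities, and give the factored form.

hull edge (i=0, c=-4) to (i=1, c=-5): slope -1, span 1
hull edge (i=1, c=-5) to (i=5, c=-4): slope 1/4, span 4
hull edge (i=5, c=-4) to (i=6, c=-2): slope 2, span 1
hull edge (i=6, c=-2) to (i=7, c=5): slope 7, span 1
Factored form: p(x) = 5 ⊗ (x ⊕ (-7)) ⊗ (x ⊕ (-2)) ⊗ (x ⊕ (-1/4)) ⊗ (x ⊕ (-1/4)) ⊗ (x ⊕ (-1/4)) ⊗ (x ⊕ (-1/4)) ⊗ (x ⊕ 1)
Answer: roots = -7 (mult 1), -2 (mult 1), -1/4 (mult 4), 1 (mult 1)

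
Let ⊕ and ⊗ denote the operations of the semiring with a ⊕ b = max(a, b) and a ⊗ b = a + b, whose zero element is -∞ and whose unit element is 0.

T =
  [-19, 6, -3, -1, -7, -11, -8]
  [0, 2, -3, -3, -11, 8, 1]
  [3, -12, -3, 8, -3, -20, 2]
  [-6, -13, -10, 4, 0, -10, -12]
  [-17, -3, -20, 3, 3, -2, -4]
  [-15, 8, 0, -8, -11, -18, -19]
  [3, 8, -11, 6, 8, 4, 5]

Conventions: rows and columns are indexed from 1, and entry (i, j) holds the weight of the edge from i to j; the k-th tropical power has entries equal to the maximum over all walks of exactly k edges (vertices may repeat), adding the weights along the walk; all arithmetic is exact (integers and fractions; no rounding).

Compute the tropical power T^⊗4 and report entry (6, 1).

T^⊗2:
  [6, 8, 3, 5, 0, 14, 7]
  [4, 16, 8, 7, 9, 10, 6]
  [5, 10, 0, 12, 10, 6, 7]
  [-2, 0, -6, 8, 4, -2, -4]
  [-1, 6, -2, 7, 6, 5, 1]
  [8, 10, 5, 8, -3, 16, 9]
  [8, 13, 5, 11, 13, 16, 10]
T^⊗3:
  [10, 22, 14, 13, 15, 16, 12]
  [16, 18, 13, 16, 14, 24, 17]
  [10, 15, 7, 16, 15, 18, 12]
  [2, 6, -2, 12, 8, 8, 1]
  [6, 13, 5, 11, 9, 14, 7]
  [12, 24, 16, 15, 17, 18, 14]
  [13, 24, 16, 16, 18, 21, 15]
T^⊗4:
  [22, 24, 19, 22, 20, 30, 23]
  [20, 32, 24, 23, 25, 26, 22]
  [15, 26, 18, 20, 20, 23, 17]
  [6, 16, 8, 16, 12, 14, 7]
  [13, 22, 14, 15, 15, 21, 14]
  [24, 26, 21, 24, 22, 32, 25]
  [24, 29, 21, 24, 23, 32, 25]
Key observation: the optimum is the walk 6->2->6->2->1, with weight 8 + 8 + 8 + 0 = 24.
Optimal value attained by: walk 6->2->6->2->1.
Answer: (T^⊗4)[6][1] = 24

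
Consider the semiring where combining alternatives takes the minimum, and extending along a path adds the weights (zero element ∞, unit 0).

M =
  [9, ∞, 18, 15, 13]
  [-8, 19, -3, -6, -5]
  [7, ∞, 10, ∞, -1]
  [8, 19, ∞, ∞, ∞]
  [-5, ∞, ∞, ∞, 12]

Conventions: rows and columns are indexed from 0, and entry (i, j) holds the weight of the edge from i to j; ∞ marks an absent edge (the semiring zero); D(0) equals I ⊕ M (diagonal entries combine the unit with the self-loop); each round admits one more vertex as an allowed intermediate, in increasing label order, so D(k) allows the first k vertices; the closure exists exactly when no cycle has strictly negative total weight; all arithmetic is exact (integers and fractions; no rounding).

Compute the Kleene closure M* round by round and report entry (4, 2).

D(0):
  [0, ∞, 18, 15, 13]
  [-8, 0, -3, -6, -5]
  [7, ∞, 0, ∞, -1]
  [8, 19, ∞, 0, ∞]
  [-5, ∞, ∞, ∞, 0]
D(1):
  [0, ∞, 18, 15, 13]
  [-8, 0, -3, -6, -5]
  [7, ∞, 0, 22, -1]
  [8, 19, 26, 0, 21]
  [-5, ∞, 13, 10, 0]
D(2):
  [0, ∞, 18, 15, 13]
  [-8, 0, -3, -6, -5]
  [7, ∞, 0, 22, -1]
  [8, 19, 16, 0, 14]
  [-5, ∞, 13, 10, 0]
D(3):
  [0, ∞, 18, 15, 13]
  [-8, 0, -3, -6, -5]
  [7, ∞, 0, 22, -1]
  [8, 19, 16, 0, 14]
  [-5, ∞, 13, 10, 0]
D(4):
  [0, 34, 18, 15, 13]
  [-8, 0, -3, -6, -5]
  [7, 41, 0, 22, -1]
  [8, 19, 16, 0, 14]
  [-5, 29, 13, 10, 0]
D(5):
  [0, 34, 18, 15, 13]
  [-10, 0, -3, -6, -5]
  [-6, 28, 0, 9, -1]
  [8, 19, 16, 0, 14]
  [-5, 29, 13, 10, 0]
Answer: M*[4][2] = 13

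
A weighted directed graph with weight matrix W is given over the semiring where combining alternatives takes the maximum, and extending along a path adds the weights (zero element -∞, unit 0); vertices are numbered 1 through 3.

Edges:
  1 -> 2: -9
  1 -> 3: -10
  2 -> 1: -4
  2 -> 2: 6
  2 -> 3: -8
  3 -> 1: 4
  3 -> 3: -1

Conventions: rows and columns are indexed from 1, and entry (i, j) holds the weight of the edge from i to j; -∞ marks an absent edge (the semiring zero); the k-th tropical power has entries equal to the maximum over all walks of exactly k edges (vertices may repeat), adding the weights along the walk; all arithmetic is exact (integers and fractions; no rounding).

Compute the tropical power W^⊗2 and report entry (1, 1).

W^⊗2:
  [-6, -3, -11]
  [2, 12, -2]
  [3, -5, -2]
Key observation: the optimum is the walk 1->3->1, with weight (-10) + 4 = -6.
Optimal value attained by: walk 1->3->1.
Answer: (W^⊗2)[1][1] = -6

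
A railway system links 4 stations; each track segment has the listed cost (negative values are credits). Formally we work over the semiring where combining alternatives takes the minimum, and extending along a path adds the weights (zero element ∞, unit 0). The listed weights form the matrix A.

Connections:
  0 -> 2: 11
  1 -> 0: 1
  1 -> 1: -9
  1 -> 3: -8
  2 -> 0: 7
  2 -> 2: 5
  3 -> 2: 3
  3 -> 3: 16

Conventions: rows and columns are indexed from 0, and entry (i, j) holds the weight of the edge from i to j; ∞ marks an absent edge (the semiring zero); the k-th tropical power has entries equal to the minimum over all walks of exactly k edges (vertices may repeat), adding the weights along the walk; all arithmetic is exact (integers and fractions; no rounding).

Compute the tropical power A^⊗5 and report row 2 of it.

A^⊗2:
  [18, ∞, 16, ∞]
  [-8, -18, -5, -17]
  [12, ∞, 10, ∞]
  [10, ∞, 8, 32]
A^⊗3:
  [23, ∞, 21, ∞]
  [-17, -27, -14, -26]
  [17, ∞, 15, ∞]
  [15, ∞, 13, 48]
A^⊗4:
  [28, ∞, 26, ∞]
  [-26, -36, -23, -35]
  [22, ∞, 20, ∞]
  [20, ∞, 18, 64]
A^⊗5:
  [33, ∞, 31, ∞]
  [-35, -45, -32, -44]
  [27, ∞, 25, ∞]
  [25, ∞, 23, 80]
Answer: row 2 of A^⊗5 = [27, ∞, 25, ∞]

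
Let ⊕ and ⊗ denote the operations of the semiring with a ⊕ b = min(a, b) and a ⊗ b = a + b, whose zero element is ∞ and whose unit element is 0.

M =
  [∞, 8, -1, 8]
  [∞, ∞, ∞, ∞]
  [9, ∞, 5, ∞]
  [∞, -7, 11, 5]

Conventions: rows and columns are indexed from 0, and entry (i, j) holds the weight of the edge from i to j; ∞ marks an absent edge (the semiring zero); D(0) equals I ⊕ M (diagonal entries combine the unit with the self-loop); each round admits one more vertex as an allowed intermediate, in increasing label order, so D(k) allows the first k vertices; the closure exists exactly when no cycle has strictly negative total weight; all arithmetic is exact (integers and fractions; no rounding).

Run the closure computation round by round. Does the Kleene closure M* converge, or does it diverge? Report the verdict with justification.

D(0):
  [0, 8, -1, 8]
  [∞, 0, ∞, ∞]
  [9, ∞, 0, ∞]
  [∞, -7, 11, 0]
D(1):
  [0, 8, -1, 8]
  [∞, 0, ∞, ∞]
  [9, 17, 0, 17]
  [∞, -7, 11, 0]
D(2):
  [0, 8, -1, 8]
  [∞, 0, ∞, ∞]
  [9, 17, 0, 17]
  [∞, -7, 11, 0]
D(3):
  [0, 8, -1, 8]
  [∞, 0, ∞, ∞]
  [9, 17, 0, 17]
  [20, -7, 11, 0]
D(4):
  [0, 1, -1, 8]
  [∞, 0, ∞, ∞]
  [9, 10, 0, 17]
  [20, -7, 11, 0]
Key observation: every diagonal entry stays at the unit through all rounds, so no improving cycle exists.
Answer: CONVERGES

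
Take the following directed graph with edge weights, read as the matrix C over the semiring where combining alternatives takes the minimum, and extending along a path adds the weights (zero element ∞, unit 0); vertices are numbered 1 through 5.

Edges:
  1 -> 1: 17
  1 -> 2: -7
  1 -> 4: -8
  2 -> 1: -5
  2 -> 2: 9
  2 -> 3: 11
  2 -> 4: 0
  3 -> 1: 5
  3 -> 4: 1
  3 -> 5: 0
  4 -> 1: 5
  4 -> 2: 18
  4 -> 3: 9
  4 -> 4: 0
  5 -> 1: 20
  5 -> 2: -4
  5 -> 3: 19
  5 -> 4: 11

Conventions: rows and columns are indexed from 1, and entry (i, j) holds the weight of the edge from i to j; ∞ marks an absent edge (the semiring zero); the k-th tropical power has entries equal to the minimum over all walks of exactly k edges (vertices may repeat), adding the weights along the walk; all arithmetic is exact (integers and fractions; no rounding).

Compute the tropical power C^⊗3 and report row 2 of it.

C^⊗2:
  [-12, 2, 1, -8, ∞]
  [4, -12, 9, -13, 11]
  [6, -4, 10, -3, ∞]
  [5, -2, 9, -3, 9]
  [-9, 5, 7, -4, 19]
C^⊗3:
  [-3, -19, 1, -20, 1]
  [-17, -3, -4, -13, 9]
  [-9, -1, 6, -4, 10]
  [-7, -2, 6, -3, 9]
  [0, -16, 5, -17, 7]
Answer: row 2 of C^⊗3 = [-17, -3, -4, -13, 9]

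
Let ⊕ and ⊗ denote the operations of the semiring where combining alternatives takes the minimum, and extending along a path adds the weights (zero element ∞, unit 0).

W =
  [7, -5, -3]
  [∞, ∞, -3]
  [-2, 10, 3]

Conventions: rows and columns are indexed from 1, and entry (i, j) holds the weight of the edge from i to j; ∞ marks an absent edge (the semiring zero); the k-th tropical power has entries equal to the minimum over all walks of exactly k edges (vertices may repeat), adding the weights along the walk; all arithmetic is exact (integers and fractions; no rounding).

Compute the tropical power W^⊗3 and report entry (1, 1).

W^⊗2:
  [-5, 2, -8]
  [-5, 7, 0]
  [1, -7, -5]
W^⊗3:
  [-10, -10, -8]
  [-2, -10, -8]
  [-7, -4, -10]
Key observation: the optimum is the walk 1->2->3->1, with weight (-5) + (-3) + (-2) = -10.
Optimal value attained by: walk 1->2->3->1.
Answer: (W^⊗3)[1][1] = -10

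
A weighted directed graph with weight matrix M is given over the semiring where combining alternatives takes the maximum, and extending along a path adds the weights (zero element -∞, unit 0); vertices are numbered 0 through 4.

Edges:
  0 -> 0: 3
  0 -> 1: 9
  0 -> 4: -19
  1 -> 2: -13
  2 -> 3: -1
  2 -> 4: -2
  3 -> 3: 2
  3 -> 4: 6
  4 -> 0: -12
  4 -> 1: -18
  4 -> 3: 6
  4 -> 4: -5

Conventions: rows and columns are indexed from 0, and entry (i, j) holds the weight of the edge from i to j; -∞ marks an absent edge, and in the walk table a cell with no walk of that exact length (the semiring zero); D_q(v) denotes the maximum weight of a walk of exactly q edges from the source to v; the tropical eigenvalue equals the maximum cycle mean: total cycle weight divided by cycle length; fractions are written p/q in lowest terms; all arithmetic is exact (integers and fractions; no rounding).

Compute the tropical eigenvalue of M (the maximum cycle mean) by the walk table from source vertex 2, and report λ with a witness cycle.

q=0: [-∞, -∞, 0, -∞, -∞]
q=1: [-∞, -∞, -∞, -1, -2]
q=2: [-14, -20, -∞, 4, 5]
q=3: [-7, -5, -33, 11, 10]
q=4: [-2, 2, -18, 16, 17]
q=5: [5, 7, -11, 23, 22]
Optimal cycle mean attained by: cycle 3->4->3, total 6 + 6, length 2.
Answer: λ = 6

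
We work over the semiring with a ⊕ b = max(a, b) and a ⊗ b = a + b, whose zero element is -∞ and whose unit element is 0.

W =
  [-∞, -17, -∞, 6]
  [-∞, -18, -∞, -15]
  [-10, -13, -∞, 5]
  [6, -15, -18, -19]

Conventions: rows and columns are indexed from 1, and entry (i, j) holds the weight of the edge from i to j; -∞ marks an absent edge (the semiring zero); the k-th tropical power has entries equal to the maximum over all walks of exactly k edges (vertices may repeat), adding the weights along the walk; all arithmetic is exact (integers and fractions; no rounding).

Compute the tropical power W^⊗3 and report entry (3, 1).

W^⊗2:
  [12, -9, -12, -13]
  [-9, -30, -33, -33]
  [11, -10, -13, -4]
  [-13, -11, -37, 12]
W^⊗3:
  [-7, -5, -31, 18]
  [-27, -26, -51, -3]
  [2, -6, -22, 17]
  [18, -3, -6, -7]
Key observation: the optimum is the walk 3->1->4->1, with weight (-10) + 6 + 6 = 2.
Optimal value attained by: walk 3->1->4->1.
Answer: (W^⊗3)[3][1] = 2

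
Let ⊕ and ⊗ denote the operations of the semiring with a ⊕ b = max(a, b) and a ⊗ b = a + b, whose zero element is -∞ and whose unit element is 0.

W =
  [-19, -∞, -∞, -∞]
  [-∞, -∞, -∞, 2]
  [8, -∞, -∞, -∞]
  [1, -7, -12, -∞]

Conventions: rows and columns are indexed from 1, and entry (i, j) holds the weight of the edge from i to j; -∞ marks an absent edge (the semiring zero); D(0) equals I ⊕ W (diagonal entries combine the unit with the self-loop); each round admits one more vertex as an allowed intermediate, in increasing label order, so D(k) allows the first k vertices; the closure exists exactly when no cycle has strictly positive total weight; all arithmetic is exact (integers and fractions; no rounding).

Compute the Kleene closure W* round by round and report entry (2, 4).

D(0):
  [0, -∞, -∞, -∞]
  [-∞, 0, -∞, 2]
  [8, -∞, 0, -∞]
  [1, -7, -12, 0]
D(1):
  [0, -∞, -∞, -∞]
  [-∞, 0, -∞, 2]
  [8, -∞, 0, -∞]
  [1, -7, -12, 0]
D(2):
  [0, -∞, -∞, -∞]
  [-∞, 0, -∞, 2]
  [8, -∞, 0, -∞]
  [1, -7, -12, 0]
D(3):
  [0, -∞, -∞, -∞]
  [-∞, 0, -∞, 2]
  [8, -∞, 0, -∞]
  [1, -7, -12, 0]
D(4):
  [0, -∞, -∞, -∞]
  [3, 0, -10, 2]
  [8, -∞, 0, -∞]
  [1, -7, -12, 0]
Answer: W*[2][4] = 2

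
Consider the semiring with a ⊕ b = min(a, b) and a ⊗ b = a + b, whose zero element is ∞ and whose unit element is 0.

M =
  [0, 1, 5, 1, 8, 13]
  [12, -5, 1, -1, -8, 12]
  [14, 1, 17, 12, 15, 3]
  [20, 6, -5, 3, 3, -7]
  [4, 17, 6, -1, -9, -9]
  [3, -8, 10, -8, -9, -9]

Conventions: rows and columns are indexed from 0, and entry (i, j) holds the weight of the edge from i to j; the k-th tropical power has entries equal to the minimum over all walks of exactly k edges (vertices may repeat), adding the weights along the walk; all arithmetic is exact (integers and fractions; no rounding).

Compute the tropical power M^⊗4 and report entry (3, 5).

M^⊗2:
  [0, -4, -4, 0, -7, -6]
  [-4, -10, -6, -9, -17, -17]
  [6, -5, 2, -5, -7, -6]
  [-4, -15, -2, -15, -16, -16]
  [-6, -17, -6, -17, -18, -18]
  [-6, -17, -13, -17, -18, -18]
M^⊗3:
  [-3, -14, -5, -14, -16, -16]
  [-14, -25, -14, -25, -26, -26]
  [-3, -14, -10, -14, -16, -16]
  [-13, -24, -20, -24, -25, -25]
  [-15, -26, -22, -26, -27, -27]
  [-15, -26, -22, -26, -27, -27]
M^⊗4:
  [-13, -24, -19, -24, -25, -25]
  [-23, -34, -30, -34, -35, -35]
  [-13, -24, -19, -24, -25, -25]
  [-22, -33, -29, -33, -34, -34]
  [-24, -35, -31, -35, -36, -36]
  [-24, -35, -31, -35, -36, -36]
Key observation: the optimum is the walk 3->5->4->4->5, with weight (-7) + (-9) + (-9) + (-9) = -34.
Optimal value attained by: walk 3->5->4->4->5.
Answer: (M^⊗4)[3][5] = -34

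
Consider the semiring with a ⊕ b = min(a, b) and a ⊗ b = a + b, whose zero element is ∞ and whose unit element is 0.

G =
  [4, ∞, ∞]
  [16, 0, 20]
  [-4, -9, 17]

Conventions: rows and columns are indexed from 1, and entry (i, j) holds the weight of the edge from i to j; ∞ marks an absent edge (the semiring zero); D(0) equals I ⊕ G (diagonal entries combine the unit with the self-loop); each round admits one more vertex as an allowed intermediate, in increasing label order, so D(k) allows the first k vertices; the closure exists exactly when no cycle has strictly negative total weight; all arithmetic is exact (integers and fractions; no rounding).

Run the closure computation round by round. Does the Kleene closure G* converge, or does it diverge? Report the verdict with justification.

D(0):
  [0, ∞, ∞]
  [16, 0, 20]
  [-4, -9, 0]
D(1):
  [0, ∞, ∞]
  [16, 0, 20]
  [-4, -9, 0]
D(2):
  [0, ∞, ∞]
  [16, 0, 20]
  [-4, -9, 0]
D(3):
  [0, ∞, ∞]
  [16, 0, 20]
  [-4, -9, 0]
Key observation: every diagonal entry stays at the unit through all rounds, so no improving cycle exists.
Answer: CONVERGES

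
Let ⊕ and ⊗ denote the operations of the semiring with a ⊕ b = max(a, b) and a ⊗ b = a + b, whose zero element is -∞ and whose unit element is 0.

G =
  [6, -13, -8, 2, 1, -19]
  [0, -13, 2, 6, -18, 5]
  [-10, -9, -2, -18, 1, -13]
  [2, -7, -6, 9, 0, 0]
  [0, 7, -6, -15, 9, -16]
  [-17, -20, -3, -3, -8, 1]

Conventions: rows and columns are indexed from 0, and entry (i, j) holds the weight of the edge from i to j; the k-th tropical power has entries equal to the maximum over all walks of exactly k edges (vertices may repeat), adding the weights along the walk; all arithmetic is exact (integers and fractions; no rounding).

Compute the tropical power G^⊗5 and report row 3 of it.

G^⊗2:
  [12, 8, -2, 11, 10, 2]
  [8, -1, 2, 15, 6, 6]
  [1, 8, -4, -3, 10, -4]
  [11, 7, 3, 18, 9, 9]
  [9, 16, 9, 13, 18, 12]
  [-1, -1, -2, 6, 1, 2]
G^⊗3:
  [18, 17, 10, 20, 19, 13]
  [17, 13, 9, 24, 15, 15]
  [10, 17, 10, 14, 19, 13]
  [20, 16, 12, 27, 18, 18]
  [18, 25, 18, 22, 27, 21]
  [8, 8, 1, 15, 10, 6]
G^⊗4:
  [24, 26, 19, 29, 28, 22]
  [26, 22, 18, 33, 24, 24]
  [19, 26, 19, 23, 28, 22]
  [29, 25, 21, 36, 27, 27]
  [27, 34, 27, 31, 36, 30]
  [17, 17, 10, 24, 19, 15]
G^⊗5:
  [31, 35, 28, 38, 37, 31]
  [35, 31, 27, 42, 33, 33]
  [28, 35, 28, 32, 37, 31]
  [38, 34, 30, 45, 36, 36]
  [36, 43, 36, 40, 45, 39]
  [26, 26, 19, 33, 28, 24]
Answer: row 3 of G^⊗5 = [38, 34, 30, 45, 36, 36]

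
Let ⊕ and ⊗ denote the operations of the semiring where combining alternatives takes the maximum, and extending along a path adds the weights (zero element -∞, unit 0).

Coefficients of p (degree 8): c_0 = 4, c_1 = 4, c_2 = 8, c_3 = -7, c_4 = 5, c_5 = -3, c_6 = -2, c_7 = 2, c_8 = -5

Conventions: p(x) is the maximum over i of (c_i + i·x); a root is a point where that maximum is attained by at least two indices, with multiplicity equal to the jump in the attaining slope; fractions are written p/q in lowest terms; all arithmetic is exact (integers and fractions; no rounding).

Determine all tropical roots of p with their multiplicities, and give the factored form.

hull edge (i=0, c=4) to (i=2, c=8): slope 2, span 2
hull edge (i=2, c=8) to (i=7, c=2): slope -6/5, span 5
hull edge (i=7, c=2) to (i=8, c=-5): slope -7, span 1
Factored form: p(x) = -5 ⊗ (x ⊕ (-2)) ⊗ (x ⊕ (-2)) ⊗ (x ⊕ 6/5) ⊗ (x ⊕ 6/5) ⊗ (x ⊕ 6/5) ⊗ (x ⊕ 6/5) ⊗ (x ⊕ 6/5) ⊗ (x ⊕ 7)
Answer: roots = -2 (mult 2), 6/5 (mult 5), 7 (mult 1)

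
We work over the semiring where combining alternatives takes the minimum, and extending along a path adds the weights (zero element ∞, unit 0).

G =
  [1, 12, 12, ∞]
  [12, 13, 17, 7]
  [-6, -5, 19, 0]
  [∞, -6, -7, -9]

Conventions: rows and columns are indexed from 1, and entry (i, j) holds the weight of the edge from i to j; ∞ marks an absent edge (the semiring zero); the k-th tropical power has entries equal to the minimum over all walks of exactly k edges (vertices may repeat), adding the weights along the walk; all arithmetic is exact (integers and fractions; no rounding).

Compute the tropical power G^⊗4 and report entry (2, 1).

G^⊗2:
  [2, 7, 13, 12]
  [11, 1, 0, -2]
  [-5, -6, -7, -9]
  [-13, -15, -16, -18]
G^⊗3:
  [3, 6, 5, 3]
  [-6, -8, -9, -11]
  [-13, -15, -16, -18]
  [-22, -24, -25, -27]
G^⊗4:
  [-1, -3, -4, -6]
  [-15, -17, -18, -20]
  [-22, -24, -25, -27]
  [-31, -33, -34, -36]
Key observation: the optimum is the walk 2->4->4->3->1, with weight 7 + (-9) + (-7) + (-6) = -15.
Optimal value attained by: walk 2->4->4->3->1.
Answer: (G^⊗4)[2][1] = -15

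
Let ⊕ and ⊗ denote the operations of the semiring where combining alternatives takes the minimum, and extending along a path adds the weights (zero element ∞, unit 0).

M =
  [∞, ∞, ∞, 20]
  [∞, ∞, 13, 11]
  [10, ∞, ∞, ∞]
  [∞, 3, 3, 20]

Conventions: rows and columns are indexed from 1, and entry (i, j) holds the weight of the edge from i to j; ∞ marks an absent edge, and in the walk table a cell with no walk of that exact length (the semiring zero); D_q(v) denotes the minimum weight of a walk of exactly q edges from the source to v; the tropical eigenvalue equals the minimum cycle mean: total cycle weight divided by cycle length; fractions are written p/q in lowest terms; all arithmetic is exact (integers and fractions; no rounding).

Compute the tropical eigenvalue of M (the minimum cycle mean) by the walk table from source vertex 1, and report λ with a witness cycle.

q=0: [0, ∞, ∞, ∞]
q=1: [∞, ∞, ∞, 20]
q=2: [∞, 23, 23, 40]
q=3: [33, 43, 36, 34]
q=4: [46, 37, 37, 53]
Optimal cycle mean attained by: cycle 2->4->2, total 11 + 3, length 2.
Answer: λ = 7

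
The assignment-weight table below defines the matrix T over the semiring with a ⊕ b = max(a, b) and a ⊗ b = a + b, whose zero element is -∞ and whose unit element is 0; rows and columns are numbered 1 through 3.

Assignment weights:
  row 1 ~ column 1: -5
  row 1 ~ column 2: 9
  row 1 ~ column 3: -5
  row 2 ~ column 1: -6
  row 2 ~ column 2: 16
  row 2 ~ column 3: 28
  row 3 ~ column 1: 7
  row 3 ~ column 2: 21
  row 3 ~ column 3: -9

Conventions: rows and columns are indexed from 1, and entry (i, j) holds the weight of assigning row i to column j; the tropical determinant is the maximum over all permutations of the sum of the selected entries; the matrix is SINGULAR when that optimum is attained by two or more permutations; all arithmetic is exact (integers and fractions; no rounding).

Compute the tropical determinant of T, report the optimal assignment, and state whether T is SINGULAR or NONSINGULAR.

σ = (1, 2, 3): (-5) + 16 + (-9) = 2
σ = (1, 3, 2): (-5) + 28 + 21 = 44
σ = (2, 1, 3): 9 + (-6) + (-9) = -6
σ = (2, 3, 1): 9 + 28 + 7 = 44
σ = (3, 1, 2): (-5) + (-6) + 21 = 10
σ = (3, 2, 1): (-5) + 16 + 7 = 18
Optimal value attained by: σ = (1, 3, 2).
Answer: det⊕(T) = 44; verdict: SINGULAR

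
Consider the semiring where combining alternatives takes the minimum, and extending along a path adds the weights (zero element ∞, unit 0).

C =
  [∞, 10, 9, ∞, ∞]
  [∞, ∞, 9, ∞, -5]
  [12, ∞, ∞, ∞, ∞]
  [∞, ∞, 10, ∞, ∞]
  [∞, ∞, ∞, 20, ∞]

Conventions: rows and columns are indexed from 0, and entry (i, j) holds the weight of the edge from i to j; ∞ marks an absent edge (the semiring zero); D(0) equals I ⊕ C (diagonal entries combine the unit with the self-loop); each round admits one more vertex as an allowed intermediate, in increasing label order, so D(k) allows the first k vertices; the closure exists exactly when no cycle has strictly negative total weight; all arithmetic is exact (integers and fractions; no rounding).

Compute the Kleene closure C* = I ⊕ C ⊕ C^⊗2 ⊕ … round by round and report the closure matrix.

D(0):
  [0, 10, 9, ∞, ∞]
  [∞, 0, 9, ∞, -5]
  [12, ∞, 0, ∞, ∞]
  [∞, ∞, 10, 0, ∞]
  [∞, ∞, ∞, 20, 0]
D(1):
  [0, 10, 9, ∞, ∞]
  [∞, 0, 9, ∞, -5]
  [12, 22, 0, ∞, ∞]
  [∞, ∞, 10, 0, ∞]
  [∞, ∞, ∞, 20, 0]
D(2):
  [0, 10, 9, ∞, 5]
  [∞, 0, 9, ∞, -5]
  [12, 22, 0, ∞, 17]
  [∞, ∞, 10, 0, ∞]
  [∞, ∞, ∞, 20, 0]
D(3):
  [0, 10, 9, ∞, 5]
  [21, 0, 9, ∞, -5]
  [12, 22, 0, ∞, 17]
  [22, 32, 10, 0, 27]
  [∞, ∞, ∞, 20, 0]
D(4):
  [0, 10, 9, ∞, 5]
  [21, 0, 9, ∞, -5]
  [12, 22, 0, ∞, 17]
  [22, 32, 10, 0, 27]
  [42, 52, 30, 20, 0]
D(5):
  [0, 10, 9, 25, 5]
  [21, 0, 9, 15, -5]
  [12, 22, 0, 37, 17]
  [22, 32, 10, 0, 27]
  [42, 52, 30, 20, 0]
Answer: C* = [[0, 10, 9, 25, 5], [21, 0, 9, 15, -5], [12, 22, 0, 37, 17], [22, 32, 10, 0, 27], [42, 52, 30, 20, 0]]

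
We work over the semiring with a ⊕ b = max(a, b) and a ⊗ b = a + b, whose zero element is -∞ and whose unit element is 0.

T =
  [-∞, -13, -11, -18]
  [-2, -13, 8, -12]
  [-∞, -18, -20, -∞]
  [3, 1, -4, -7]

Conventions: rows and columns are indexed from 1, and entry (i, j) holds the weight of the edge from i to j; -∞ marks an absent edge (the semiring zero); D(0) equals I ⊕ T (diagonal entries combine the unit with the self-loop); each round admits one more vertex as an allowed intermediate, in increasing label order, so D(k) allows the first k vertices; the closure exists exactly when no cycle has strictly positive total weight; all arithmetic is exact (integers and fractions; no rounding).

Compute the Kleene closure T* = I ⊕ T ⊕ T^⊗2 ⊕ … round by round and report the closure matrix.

D(0):
  [0, -13, -11, -18]
  [-2, 0, 8, -12]
  [-∞, -18, 0, -∞]
  [3, 1, -4, 0]
D(1):
  [0, -13, -11, -18]
  [-2, 0, 8, -12]
  [-∞, -18, 0, -∞]
  [3, 1, -4, 0]
D(2):
  [0, -13, -5, -18]
  [-2, 0, 8, -12]
  [-20, -18, 0, -30]
  [3, 1, 9, 0]
D(3):
  [0, -13, -5, -18]
  [-2, 0, 8, -12]
  [-20, -18, 0, -30]
  [3, 1, 9, 0]
D(4):
  [0, -13, -5, -18]
  [-2, 0, 8, -12]
  [-20, -18, 0, -30]
  [3, 1, 9, 0]
Answer: T* = [[0, -13, -5, -18], [-2, 0, 8, -12], [-20, -18, 0, -30], [3, 1, 9, 0]]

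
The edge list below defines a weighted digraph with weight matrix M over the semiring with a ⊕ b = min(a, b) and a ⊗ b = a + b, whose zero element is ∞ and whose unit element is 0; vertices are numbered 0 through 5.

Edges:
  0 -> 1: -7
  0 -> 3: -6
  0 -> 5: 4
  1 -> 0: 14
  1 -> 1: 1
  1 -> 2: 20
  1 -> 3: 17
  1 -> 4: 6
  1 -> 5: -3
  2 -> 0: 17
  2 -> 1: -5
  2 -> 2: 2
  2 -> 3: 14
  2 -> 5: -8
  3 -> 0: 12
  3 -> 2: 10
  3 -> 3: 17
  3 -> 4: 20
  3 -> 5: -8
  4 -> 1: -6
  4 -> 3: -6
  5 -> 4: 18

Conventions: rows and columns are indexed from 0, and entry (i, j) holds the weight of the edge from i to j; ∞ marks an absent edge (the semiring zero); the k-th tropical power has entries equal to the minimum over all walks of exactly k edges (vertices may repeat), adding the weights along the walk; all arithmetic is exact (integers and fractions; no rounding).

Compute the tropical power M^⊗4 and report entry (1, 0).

M^⊗2:
  [6, -6, 4, 10, -1, -14]
  [15, 0, 21, 0, 7, -2]
  [9, -4, 4, 11, 1, -8]
  [27, 5, 12, 6, 10, 2]
  [6, -5, 4, 11, 0, -14]
  [∞, 12, ∞, 12, ∞, ∞]
M^⊗3:
  [8, -7, 6, -7, 0, -9]
  [12, 1, 10, 1, 6, -8]
  [10, -5, 6, -5, 2, -7]
  [18, 4, 14, 4, 11, -2]
  [9, -6, 6, -6, 1, -8]
  [24, 13, 22, 29, 18, 4]
M^⊗4:
  [5, -6, 3, -6, -1, -15]
  [13, 0, 11, 0, 7, -7]
  [7, -4, 5, -4, 1, -13]
  [16, 5, 14, 5, 10, -4]
  [6, -5, 4, -5, 0, -14]
  [27, 12, 24, 12, 19, 10]
Key observation: the optimum is the walk 1->1->4->3->0, with weight 1 + 6 + (-6) + 12 = 13.
Optimal value attained by: walk 1->1->4->3->0.
Answer: (M^⊗4)[1][0] = 13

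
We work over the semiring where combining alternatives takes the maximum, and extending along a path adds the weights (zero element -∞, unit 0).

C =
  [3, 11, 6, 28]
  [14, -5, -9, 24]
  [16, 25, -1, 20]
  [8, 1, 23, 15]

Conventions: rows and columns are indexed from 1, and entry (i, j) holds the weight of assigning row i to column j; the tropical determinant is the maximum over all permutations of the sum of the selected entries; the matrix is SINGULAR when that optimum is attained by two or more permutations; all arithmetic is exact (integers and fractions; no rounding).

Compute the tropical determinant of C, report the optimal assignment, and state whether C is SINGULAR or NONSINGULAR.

σ = (1, 2, 3, 4): 3 + (-5) + (-1) + 15 = 12
σ = (1, 2, 4, 3): 3 + (-5) + 20 + 23 = 41
σ = (1, 3, 2, 4): 3 + (-9) + 25 + 15 = 34
σ = (1, 3, 4, 2): 3 + (-9) + 20 + 1 = 15
σ = (1, 4, 2, 3): 3 + 24 + 25 + 23 = 75
σ = (1, 4, 3, 2): 3 + 24 + (-1) + 1 = 27
σ = (2, 1, 3, 4): 11 + 14 + (-1) + 15 = 39
σ = (2, 1, 4, 3): 11 + 14 + 20 + 23 = 68
σ = (2, 3, 1, 4): 11 + (-9) + 16 + 15 = 33
σ = (2, 3, 4, 1): 11 + (-9) + 20 + 8 = 30
σ = (2, 4, 1, 3): 11 + 24 + 16 + 23 = 74
σ = (2, 4, 3, 1): 11 + 24 + (-1) + 8 = 42
σ = (3, 1, 2, 4): 6 + 14 + 25 + 15 = 60
σ = (3, 1, 4, 2): 6 + 14 + 20 + 1 = 41
σ = (3, 2, 1, 4): 6 + (-5) + 16 + 15 = 32
σ = (3, 2, 4, 1): 6 + (-5) + 20 + 8 = 29
σ = (3, 4, 1, 2): 6 + 24 + 16 + 1 = 47
σ = (3, 4, 2, 1): 6 + 24 + 25 + 8 = 63
σ = (4, 1, 2, 3): 28 + 14 + 25 + 23 = 90
σ = (4, 1, 3, 2): 28 + 14 + (-1) + 1 = 42
σ = (4, 2, 1, 3): 28 + (-5) + 16 + 23 = 62
σ = (4, 2, 3, 1): 28 + (-5) + (-1) + 8 = 30
σ = (4, 3, 1, 2): 28 + (-9) + 16 + 1 = 36
σ = (4, 3, 2, 1): 28 + (-9) + 25 + 8 = 52
Optimal value attained by: σ = (4, 1, 2, 3).
Answer: det⊕(C) = 90; verdict: NONSINGULAR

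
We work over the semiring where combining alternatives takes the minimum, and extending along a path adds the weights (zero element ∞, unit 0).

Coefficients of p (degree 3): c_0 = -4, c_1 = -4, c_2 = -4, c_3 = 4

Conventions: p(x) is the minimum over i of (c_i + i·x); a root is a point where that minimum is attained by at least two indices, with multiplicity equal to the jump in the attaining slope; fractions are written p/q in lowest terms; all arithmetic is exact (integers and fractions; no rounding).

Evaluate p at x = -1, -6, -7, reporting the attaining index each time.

p(-1) = min(-4+0·(-1)=-4, -4+1·(-1)=-5, -4+2·(-1)=-6, 4+3·(-1)=1) = -6 (attained by i=2)
p(-6) = min(-4+0·(-6)=-4, -4+1·(-6)=-10, -4+2·(-6)=-16, 4+3·(-6)=-14) = -16 (attained by i=2)
p(-7) = min(-4+0·(-7)=-4, -4+1·(-7)=-11, -4+2·(-7)=-18, 4+3·(-7)=-17) = -18 (attained by i=2)
Answer: p(-1) = -6; p(-6) = -16; p(-7) = -18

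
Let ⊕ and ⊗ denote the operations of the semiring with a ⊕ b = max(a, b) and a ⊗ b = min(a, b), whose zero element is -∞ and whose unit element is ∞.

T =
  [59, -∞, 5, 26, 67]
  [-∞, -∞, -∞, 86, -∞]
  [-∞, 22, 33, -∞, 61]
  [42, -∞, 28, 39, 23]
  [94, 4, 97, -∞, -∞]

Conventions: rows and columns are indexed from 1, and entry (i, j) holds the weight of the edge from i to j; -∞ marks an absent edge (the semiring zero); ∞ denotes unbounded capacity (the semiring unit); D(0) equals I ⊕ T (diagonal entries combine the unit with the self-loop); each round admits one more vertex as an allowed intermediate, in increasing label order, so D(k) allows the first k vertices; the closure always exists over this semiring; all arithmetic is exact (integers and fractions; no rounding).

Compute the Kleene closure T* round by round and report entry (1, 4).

D(0):
  [∞, -∞, 5, 26, 67]
  [-∞, ∞, -∞, 86, -∞]
  [-∞, 22, ∞, -∞, 61]
  [42, -∞, 28, ∞, 23]
  [94, 4, 97, -∞, ∞]
D(1):
  [∞, -∞, 5, 26, 67]
  [-∞, ∞, -∞, 86, -∞]
  [-∞, 22, ∞, -∞, 61]
  [42, -∞, 28, ∞, 42]
  [94, 4, 97, 26, ∞]
D(2):
  [∞, -∞, 5, 26, 67]
  [-∞, ∞, -∞, 86, -∞]
  [-∞, 22, ∞, 22, 61]
  [42, -∞, 28, ∞, 42]
  [94, 4, 97, 26, ∞]
D(3):
  [∞, 5, 5, 26, 67]
  [-∞, ∞, -∞, 86, -∞]
  [-∞, 22, ∞, 22, 61]
  [42, 22, 28, ∞, 42]
  [94, 22, 97, 26, ∞]
D(4):
  [∞, 22, 26, 26, 67]
  [42, ∞, 28, 86, 42]
  [22, 22, ∞, 22, 61]
  [42, 22, 28, ∞, 42]
  [94, 22, 97, 26, ∞]
D(5):
  [∞, 22, 67, 26, 67]
  [42, ∞, 42, 86, 42]
  [61, 22, ∞, 26, 61]
  [42, 22, 42, ∞, 42]
  [94, 22, 97, 26, ∞]
Answer: T*[1][4] = 26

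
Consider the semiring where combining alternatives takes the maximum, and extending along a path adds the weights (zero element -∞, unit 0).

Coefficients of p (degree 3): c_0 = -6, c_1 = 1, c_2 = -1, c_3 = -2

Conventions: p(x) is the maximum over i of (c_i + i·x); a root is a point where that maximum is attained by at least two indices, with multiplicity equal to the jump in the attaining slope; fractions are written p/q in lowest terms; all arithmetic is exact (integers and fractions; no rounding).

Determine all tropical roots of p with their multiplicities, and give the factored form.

hull edge (i=0, c=-6) to (i=1, c=1): slope 7, span 1
hull edge (i=1, c=1) to (i=3, c=-2): slope -3/2, span 2
Factored form: p(x) = -2 ⊗ (x ⊕ (-7)) ⊗ (x ⊕ 3/2) ⊗ (x ⊕ 3/2)
Answer: roots = -7 (mult 1), 3/2 (mult 2)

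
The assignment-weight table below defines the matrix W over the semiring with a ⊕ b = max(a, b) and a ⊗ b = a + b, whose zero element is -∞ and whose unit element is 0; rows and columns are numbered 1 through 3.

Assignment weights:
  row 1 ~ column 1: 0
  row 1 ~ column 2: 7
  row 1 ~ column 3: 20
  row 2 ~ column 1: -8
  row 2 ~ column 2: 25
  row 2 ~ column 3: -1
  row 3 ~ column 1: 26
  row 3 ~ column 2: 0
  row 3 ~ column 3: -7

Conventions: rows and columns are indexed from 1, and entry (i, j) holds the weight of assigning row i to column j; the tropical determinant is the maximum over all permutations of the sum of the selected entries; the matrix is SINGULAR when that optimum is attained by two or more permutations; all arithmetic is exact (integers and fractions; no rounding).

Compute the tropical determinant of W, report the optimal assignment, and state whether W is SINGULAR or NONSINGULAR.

σ = (1, 2, 3): 0 + 25 + (-7) = 18
σ = (1, 3, 2): 0 + (-1) + 0 = -1
σ = (2, 1, 3): 7 + (-8) + (-7) = -8
σ = (2, 3, 1): 7 + (-1) + 26 = 32
σ = (3, 1, 2): 20 + (-8) + 0 = 12
σ = (3, 2, 1): 20 + 25 + 26 = 71
Optimal value attained by: σ = (3, 2, 1).
Answer: det⊕(W) = 71; verdict: NONSINGULAR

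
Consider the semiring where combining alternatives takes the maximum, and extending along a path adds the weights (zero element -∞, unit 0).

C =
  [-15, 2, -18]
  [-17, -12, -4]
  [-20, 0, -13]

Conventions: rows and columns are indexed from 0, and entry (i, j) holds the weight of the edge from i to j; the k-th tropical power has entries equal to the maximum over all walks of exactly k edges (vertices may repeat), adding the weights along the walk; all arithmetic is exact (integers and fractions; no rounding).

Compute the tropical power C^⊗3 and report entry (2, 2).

C^⊗2:
  [-15, -10, -2]
  [-24, -4, -16]
  [-17, -12, -4]
C^⊗3:
  [-22, -2, -14]
  [-21, -16, -8]
  [-24, -4, -16]
Key observation: the optimum is the walk 2->1->1->2, with weight 0 + (-12) + (-4) = -16.
Optimal value attained by: walk 2->1->1->2.
Answer: (C^⊗3)[2][2] = -16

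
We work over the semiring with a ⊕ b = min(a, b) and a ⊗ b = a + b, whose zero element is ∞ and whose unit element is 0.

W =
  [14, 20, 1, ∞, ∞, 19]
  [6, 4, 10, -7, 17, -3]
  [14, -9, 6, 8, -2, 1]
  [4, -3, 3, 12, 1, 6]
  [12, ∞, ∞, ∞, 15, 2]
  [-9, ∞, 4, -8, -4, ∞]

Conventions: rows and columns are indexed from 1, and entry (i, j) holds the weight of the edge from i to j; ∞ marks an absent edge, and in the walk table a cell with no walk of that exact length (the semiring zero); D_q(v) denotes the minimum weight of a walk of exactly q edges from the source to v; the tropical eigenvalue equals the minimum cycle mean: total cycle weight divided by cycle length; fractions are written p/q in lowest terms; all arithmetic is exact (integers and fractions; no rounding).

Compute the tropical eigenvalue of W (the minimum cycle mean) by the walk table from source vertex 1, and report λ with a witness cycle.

q=0: [0, ∞, ∞, ∞, ∞, ∞]
q=1: [14, 20, 1, ∞, ∞, 19]
q=2: [10, -8, 7, 9, -1, 2]
q=3: [-7, -4, 2, -15, -2, -11]
q=4: [-20, -18, -12, -19, -15, -9]
q=5: [-18, -22, -19, -25, -18, -21]
q=6: [-30, -28, -22, -29, -25, -25]
Optimal cycle mean attained by: cycle 1->3->2->6->1, total 1 + (-9) + (-3) + (-9), length 4.
Answer: λ = -5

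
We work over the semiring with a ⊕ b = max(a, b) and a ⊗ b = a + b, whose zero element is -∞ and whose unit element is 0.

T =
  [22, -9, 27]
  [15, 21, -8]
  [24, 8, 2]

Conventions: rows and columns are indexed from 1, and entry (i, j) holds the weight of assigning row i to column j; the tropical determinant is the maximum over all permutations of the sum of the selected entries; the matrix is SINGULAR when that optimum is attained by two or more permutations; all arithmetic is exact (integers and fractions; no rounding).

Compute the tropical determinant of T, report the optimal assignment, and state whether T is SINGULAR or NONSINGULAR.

σ = (1, 2, 3): 22 + 21 + 2 = 45
σ = (1, 3, 2): 22 + (-8) + 8 = 22
σ = (2, 1, 3): (-9) + 15 + 2 = 8
σ = (2, 3, 1): (-9) + (-8) + 24 = 7
σ = (3, 1, 2): 27 + 15 + 8 = 50
σ = (3, 2, 1): 27 + 21 + 24 = 72
Optimal value attained by: σ = (3, 2, 1).
Answer: det⊕(T) = 72; verdict: NONSINGULAR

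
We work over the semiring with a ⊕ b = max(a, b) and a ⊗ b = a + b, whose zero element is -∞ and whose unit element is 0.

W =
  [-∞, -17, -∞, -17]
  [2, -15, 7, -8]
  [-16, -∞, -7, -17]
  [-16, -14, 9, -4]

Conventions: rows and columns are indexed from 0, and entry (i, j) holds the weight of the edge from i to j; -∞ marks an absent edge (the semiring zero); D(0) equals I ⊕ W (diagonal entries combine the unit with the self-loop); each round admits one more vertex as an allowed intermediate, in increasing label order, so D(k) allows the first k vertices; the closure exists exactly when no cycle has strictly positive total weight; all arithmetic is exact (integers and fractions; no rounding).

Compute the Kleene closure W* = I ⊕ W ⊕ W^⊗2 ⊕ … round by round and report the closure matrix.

D(0):
  [0, -17, -∞, -17]
  [2, 0, 7, -8]
  [-16, -∞, 0, -17]
  [-16, -14, 9, 0]
D(1):
  [0, -17, -∞, -17]
  [2, 0, 7, -8]
  [-16, -33, 0, -17]
  [-16, -14, 9, 0]
D(2):
  [0, -17, -10, -17]
  [2, 0, 7, -8]
  [-16, -33, 0, -17]
  [-12, -14, 9, 0]
D(3):
  [0, -17, -10, -17]
  [2, 0, 7, -8]
  [-16, -33, 0, -17]
  [-7, -14, 9, 0]
D(4):
  [0, -17, -8, -17]
  [2, 0, 7, -8]
  [-16, -31, 0, -17]
  [-7, -14, 9, 0]
Answer: W* = [[0, -17, -8, -17], [2, 0, 7, -8], [-16, -31, 0, -17], [-7, -14, 9, 0]]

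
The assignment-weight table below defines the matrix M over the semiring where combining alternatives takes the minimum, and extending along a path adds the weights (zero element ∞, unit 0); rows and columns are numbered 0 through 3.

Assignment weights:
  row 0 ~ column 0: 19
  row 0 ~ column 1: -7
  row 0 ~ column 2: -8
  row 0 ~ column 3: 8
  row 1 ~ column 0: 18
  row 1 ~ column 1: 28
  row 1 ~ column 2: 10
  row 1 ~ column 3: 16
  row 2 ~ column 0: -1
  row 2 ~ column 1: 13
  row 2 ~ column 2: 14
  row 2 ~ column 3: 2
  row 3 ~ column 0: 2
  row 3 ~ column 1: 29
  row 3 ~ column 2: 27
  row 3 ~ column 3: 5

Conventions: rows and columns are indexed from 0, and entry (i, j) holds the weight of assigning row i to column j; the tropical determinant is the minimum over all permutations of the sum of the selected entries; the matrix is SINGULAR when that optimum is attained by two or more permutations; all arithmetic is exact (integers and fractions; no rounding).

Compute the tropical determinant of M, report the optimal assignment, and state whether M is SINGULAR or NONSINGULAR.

σ = (0, 1, 2, 3): 19 + 28 + 14 + 5 = 66
σ = (0, 1, 3, 2): 19 + 28 + 2 + 27 = 76
σ = (0, 2, 1, 3): 19 + 10 + 13 + 5 = 47
σ = (0, 2, 3, 1): 19 + 10 + 2 + 29 = 60
σ = (0, 3, 1, 2): 19 + 16 + 13 + 27 = 75
σ = (0, 3, 2, 1): 19 + 16 + 14 + 29 = 78
σ = (1, 0, 2, 3): (-7) + 18 + 14 + 5 = 30
σ = (1, 0, 3, 2): (-7) + 18 + 2 + 27 = 40
σ = (1, 2, 0, 3): (-7) + 10 + (-1) + 5 = 7
σ = (1, 2, 3, 0): (-7) + 10 + 2 + 2 = 7
σ = (1, 3, 0, 2): (-7) + 16 + (-1) + 27 = 35
σ = (1, 3, 2, 0): (-7) + 16 + 14 + 2 = 25
σ = (2, 0, 1, 3): (-8) + 18 + 13 + 5 = 28
σ = (2, 0, 3, 1): (-8) + 18 + 2 + 29 = 41
σ = (2, 1, 0, 3): (-8) + 28 + (-1) + 5 = 24
σ = (2, 1, 3, 0): (-8) + 28 + 2 + 2 = 24
σ = (2, 3, 0, 1): (-8) + 16 + (-1) + 29 = 36
σ = (2, 3, 1, 0): (-8) + 16 + 13 + 2 = 23
σ = (3, 0, 1, 2): 8 + 18 + 13 + 27 = 66
σ = (3, 0, 2, 1): 8 + 18 + 14 + 29 = 69
σ = (3, 1, 0, 2): 8 + 28 + (-1) + 27 = 62
σ = (3, 1, 2, 0): 8 + 28 + 14 + 2 = 52
σ = (3, 2, 0, 1): 8 + 10 + (-1) + 29 = 46
σ = (3, 2, 1, 0): 8 + 10 + 13 + 2 = 33
Optimal value attained by: σ = (1, 2, 0, 3).
Answer: det⊕(M) = 7; verdict: SINGULAR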